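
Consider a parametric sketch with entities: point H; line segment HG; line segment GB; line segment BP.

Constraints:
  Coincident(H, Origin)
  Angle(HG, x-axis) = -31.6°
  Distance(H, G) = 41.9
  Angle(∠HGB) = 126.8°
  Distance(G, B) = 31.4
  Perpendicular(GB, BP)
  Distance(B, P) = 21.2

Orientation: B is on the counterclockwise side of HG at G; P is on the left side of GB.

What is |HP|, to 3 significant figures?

57.8

∠HGB = 126.8°, so GB runs at -31.6° + (180° − 126.8°) = 21.6° from the x-axis; with |GB| = 31.4, B = G + 31.4·(cos 21.6°, sin 21.6°) = (64.9, -10.4). GB ⟂ BP; with |BP| = 21.2 on the left of GB, P = B + 21.2·(-0.368, 0.930) = (57.1, 9.32). Then |HP| = |P − H| = 57.8.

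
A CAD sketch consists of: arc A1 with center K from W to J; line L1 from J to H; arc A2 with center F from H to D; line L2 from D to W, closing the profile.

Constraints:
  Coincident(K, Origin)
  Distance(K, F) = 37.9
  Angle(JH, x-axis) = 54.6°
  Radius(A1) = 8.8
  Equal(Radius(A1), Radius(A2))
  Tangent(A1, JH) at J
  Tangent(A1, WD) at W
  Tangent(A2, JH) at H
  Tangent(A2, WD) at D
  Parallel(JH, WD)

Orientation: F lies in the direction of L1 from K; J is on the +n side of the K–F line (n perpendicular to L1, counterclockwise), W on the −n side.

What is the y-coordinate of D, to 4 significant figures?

25.80

The slot axis is L1's direction at 54.6°, so u = (cos 54.6°, sin 54.6°) = (0.5793, 0.8151) and n = (−sin 54.6°, cos 54.6°) = (-0.8151, 0.5793). K is at the origin and F lies 37.9 along u from K, so F = 37.9·u = (21.95, 30.89). Tangency of A1 to both parallel lines with radius 8.8 puts J and W at K ± 8.8·n: J = (-7.173, 5.098), W = (7.173, -5.098). Equal radii place H and D the same way about F: H = F + 8.8·n = (14.78, 35.99), D = F − 8.8·n = (29.13, 25.80). So D.y = 25.80.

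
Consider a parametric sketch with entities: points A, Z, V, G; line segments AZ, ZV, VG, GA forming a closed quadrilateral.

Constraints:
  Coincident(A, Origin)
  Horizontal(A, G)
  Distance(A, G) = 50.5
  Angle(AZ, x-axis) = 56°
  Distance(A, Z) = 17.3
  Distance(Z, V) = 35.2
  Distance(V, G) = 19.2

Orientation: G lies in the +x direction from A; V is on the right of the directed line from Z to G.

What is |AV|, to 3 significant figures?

36.1

A is at the origin; AG is horizontal with |AG| = 50.5 and G in +x, so G = (50.5, 0). AZ runs at 56.0° with |AZ| = 17.3, so Z = (9.67, 14.3). V is determined by |ZV| = 35.2 and |VG| = 19.2 together: it lies at the intersection of circle(Z, 35.2) and circle(G, 19.2). With |ZG| = 43.3, the foot of the radical line on ZG is 31.7 from Z and the perpendicular offset is √(35.2² − 31.7²) = 15.3. Taking the right-of-ZG solution: V = (34.5, -10.6).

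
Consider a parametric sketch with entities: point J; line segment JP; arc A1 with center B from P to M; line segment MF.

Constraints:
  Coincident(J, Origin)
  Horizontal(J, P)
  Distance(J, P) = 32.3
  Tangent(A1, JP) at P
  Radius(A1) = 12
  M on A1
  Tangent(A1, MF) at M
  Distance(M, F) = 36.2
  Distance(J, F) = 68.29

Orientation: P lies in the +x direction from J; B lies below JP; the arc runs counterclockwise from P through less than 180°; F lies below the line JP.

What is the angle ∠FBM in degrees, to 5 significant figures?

71.660°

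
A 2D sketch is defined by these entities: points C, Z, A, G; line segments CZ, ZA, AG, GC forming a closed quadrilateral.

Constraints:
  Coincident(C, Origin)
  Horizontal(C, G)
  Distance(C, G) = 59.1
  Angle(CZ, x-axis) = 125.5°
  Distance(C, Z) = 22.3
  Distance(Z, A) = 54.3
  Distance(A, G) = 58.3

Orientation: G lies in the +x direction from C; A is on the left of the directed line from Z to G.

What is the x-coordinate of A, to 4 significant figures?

30.46

C is at the origin; C and G share the same y with |CG| = 59.1 and G in +x, so G = (59.1, 0). CZ runs at 125.5° with |CZ| = 22.3, so Z = (-12.95, 18.15). A is determined by |ZA| = 54.3 and |AG| = 58.3 together: it lies at the intersection of circle(Z, 54.3) and circle(G, 58.3). With |ZG| = 74.30, the foot of the radical line on ZG is 34.12 from Z and the perpendicular offset is √(54.3² − 34.12²) = 42.24. Taking the left-of-ZG solution: A = (30.46, 50.78).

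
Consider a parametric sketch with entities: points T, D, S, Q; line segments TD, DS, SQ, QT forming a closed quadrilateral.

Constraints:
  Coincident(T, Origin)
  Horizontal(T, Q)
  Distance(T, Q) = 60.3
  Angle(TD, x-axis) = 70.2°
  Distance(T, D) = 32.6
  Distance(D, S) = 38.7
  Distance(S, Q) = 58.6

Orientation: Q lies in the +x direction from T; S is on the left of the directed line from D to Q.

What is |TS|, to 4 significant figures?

68.78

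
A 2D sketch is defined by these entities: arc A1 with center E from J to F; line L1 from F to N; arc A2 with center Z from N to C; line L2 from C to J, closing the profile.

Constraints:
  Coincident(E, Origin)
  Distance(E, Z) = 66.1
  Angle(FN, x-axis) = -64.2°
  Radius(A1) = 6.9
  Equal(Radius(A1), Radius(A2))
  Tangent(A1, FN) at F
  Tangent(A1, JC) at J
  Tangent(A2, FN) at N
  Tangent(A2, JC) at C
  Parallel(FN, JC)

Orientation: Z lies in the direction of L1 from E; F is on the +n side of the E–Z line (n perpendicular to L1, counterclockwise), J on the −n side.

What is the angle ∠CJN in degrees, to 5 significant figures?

11.793°

The slot axis is L1's direction at -64.2°, so u = (cos -64.2°, sin -64.2°) = (0.43523, -0.90032) and n = (−sin -64.2°, cos -64.2°) = (0.90032, 0.43523). E is at the origin and Z lies 66.1 along u from E, so Z = 66.1·u = (28.769, -59.511). Tangency of A1 to both parallel lines with radius 6.9 puts F and J at E ± 6.9·n: F = (6.2122, 3.0031), J = (-6.2122, -3.0031). Equal radii place N and C the same way about Z: N = Z + 6.9·n = (34.981, -56.508), C = Z − 6.9·n = (22.557, -62.514). Then cos ∠CJN = JC·JN / (|JC||JN|), giving 11.793°.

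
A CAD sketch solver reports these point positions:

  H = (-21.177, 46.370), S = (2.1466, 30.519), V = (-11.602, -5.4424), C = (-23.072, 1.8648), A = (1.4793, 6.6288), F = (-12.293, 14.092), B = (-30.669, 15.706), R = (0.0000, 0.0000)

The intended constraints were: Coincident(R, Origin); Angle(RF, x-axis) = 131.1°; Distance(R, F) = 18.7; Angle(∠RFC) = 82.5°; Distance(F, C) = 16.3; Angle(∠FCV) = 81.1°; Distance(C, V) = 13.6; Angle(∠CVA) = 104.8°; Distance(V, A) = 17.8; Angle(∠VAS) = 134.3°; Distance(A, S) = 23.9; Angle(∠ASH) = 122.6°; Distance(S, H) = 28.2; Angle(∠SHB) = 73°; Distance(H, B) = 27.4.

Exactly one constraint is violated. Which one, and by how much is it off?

Distance(H, B) = 27.4 — off by 4.70.

R = (0.00, 0.00) ✓; RF at 131.1° ✓; |RF| = 18.70 ✓; ∠RFC = 82.50° ✓; |FC| = 16.30 ✓; ∠FCV = 81.10° ✓; |CV| = 13.60 ✓; ∠CVA = 104.8° ✓; |VA| = 17.80 ✓; ∠VAS = 134.3° ✓; |AS| = 23.90 ✓; ∠ASH = 122.6° ✓; |SH| = 28.20 ✓; ∠SHB = 73.00° ✓; |HB| = 32.10 ✗.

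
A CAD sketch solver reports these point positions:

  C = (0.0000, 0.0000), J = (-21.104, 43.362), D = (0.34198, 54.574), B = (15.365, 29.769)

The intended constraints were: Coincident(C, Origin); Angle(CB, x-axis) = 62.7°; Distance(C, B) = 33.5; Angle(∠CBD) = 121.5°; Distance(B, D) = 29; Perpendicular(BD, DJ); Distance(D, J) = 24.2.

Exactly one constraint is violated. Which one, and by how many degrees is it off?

Perpendicular(BD, DJ) — off by 3.60°.

C = (0.00, 0.00) ✓; CB at 62.70° ✓; |CB| = 33.50 ✓; ∠CBD = 121.5° ✓; |BD| = 29.00 ✓; ∠(BD, DJ) = 86.40° ✗; |DJ| = 24.20 ✓.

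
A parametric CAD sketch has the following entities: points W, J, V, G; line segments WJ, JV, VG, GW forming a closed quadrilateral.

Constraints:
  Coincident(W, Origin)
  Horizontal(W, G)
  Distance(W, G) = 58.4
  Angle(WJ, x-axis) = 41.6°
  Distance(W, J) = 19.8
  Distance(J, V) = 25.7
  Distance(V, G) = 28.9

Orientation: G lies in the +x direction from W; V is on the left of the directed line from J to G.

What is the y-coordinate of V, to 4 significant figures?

21.52

Checks: |JV| = 25.70 ✓; |VG| = 28.90 ✓.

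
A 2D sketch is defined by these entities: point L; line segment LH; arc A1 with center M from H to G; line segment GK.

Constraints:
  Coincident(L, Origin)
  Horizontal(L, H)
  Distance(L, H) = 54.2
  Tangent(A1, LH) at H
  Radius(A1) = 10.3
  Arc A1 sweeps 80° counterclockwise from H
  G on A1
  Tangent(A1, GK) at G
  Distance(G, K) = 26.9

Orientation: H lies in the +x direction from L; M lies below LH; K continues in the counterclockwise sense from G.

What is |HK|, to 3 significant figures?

38.0

On A1, H sits at bearing 90° from M; an 80° counterclockwise sweep puts G at bearing 170°, so G = M + 10.3·(cos 170°, sin 170°) = (44.1, -8.51). The tangent condition forces MG to be normal to GK, so GK runs along (−sin 170°, cos 170°); with |GK| = 26.9, K = (39.4, -35.0). Then |HK| = |K − H| = 38.0.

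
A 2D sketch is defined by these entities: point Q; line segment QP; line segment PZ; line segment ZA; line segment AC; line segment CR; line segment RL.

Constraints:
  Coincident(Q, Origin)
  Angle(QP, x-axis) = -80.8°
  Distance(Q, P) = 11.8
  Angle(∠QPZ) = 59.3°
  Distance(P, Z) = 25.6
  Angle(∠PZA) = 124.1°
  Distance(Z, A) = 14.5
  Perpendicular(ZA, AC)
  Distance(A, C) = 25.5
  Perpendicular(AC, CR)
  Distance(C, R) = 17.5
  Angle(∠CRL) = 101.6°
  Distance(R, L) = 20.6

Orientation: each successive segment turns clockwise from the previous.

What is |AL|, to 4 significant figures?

22.29

AC is perpendicular to CR, so CR runs at -77.40°; with |CR| = 17.5, R = (3.608, 0.3691). ∠CRL = 101.6° gives RL at -155.8° from the x-axis; with |RL| = 20.6, L = (-15.18, -8.075). Then |AL| = |L − A| = 22.29.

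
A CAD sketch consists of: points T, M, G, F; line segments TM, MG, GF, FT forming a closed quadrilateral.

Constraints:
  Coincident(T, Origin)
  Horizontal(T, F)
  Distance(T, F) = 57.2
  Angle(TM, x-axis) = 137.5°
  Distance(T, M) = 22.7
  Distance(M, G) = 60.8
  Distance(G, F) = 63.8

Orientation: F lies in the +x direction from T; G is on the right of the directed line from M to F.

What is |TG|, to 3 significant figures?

41.1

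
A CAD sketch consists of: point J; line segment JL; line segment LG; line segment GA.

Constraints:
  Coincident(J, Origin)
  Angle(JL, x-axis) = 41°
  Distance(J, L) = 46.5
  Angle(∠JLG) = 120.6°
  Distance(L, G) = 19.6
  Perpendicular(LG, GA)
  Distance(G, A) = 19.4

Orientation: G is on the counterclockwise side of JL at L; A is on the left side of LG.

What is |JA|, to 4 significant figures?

47.93

J is at the origin; JL runs at 41.0° with length 46.5, so L = 46.5·(cos 41.0°, sin 41.0°) = (35.09, 30.51). ∠JLG = 120.6°, so LG runs at 41.0° + (180° − 120.6°) = 100.4° from the x-axis; with |LG| = 19.6, G = L + 19.6·(cos 100.4°, sin 100.4°) = (31.56, 49.78). LG ⟂ GA; with |GA| = 19.4 on the left of LG, A = G + 19.4·(-0.9836, -0.1805) = (12.47, 46.28). Then |JA| = |A − J| = 47.93.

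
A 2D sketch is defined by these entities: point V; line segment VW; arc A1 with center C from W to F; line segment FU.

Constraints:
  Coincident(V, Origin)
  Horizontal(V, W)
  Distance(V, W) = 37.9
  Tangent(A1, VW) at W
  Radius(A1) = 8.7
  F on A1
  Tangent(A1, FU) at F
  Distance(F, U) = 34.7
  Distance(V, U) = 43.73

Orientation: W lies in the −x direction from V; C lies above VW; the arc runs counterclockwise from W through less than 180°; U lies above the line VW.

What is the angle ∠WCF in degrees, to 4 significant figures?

72.72°

V is at the origin; VW is horizontal with |VW| = 37.9 and W on the −x side, so W = (-37.90, 0.000). Since A1 is tangent to VW there, CW ⟂ VW, so C = W + (0, 8.7) = (-37.90, 8.700). Since CF ⟂ FU (tangency), |CU| = √(8.7² + 34.7²) = 35.77 regardless of where F sits on A1. So U lies on both circle(V, 43.73) and circle(C, 35.77); the above-VW intersection is U = (-19.28, 39.25). F is the foot of the tangent from U: F = (-29.59, 6.115).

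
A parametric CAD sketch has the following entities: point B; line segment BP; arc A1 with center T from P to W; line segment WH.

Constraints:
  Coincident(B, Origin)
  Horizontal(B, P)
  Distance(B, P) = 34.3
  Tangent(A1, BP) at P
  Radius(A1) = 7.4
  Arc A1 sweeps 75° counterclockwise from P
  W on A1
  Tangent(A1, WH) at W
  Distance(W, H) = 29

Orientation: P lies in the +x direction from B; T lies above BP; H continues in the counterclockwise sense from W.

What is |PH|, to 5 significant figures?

36.562

On A1, P sits at bearing -90° from T; a 75° counterclockwise sweep puts W at bearing -15°, so W = T + 7.4·(cos -15°, sin -15°) = (41.448, 5.4847). Since A1 is tangent to WH there, TW ⟂ WH, so WH runs along (−sin -15°, cos -15°); with |WH| = 29.0, H = (48.954, 33.497). Then |PH| = |H − P| = 36.562.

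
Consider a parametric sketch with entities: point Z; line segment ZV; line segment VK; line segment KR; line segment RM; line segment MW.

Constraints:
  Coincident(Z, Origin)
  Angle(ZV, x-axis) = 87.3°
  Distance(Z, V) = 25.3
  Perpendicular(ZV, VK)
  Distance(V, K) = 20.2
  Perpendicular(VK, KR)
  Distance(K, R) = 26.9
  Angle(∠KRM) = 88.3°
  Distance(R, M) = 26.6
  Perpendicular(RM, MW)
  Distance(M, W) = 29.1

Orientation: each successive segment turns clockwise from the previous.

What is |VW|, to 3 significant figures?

6.28

Z is at the origin; ZV runs at 87.3° with length 25.3, so V = (1.19, 25.3). ZV is perpendicular to VK, so VK runs at -2.70°; with |VK| = 20.2, K = (21.4, 24.3). The perpendicularity gives KR at right angles to VK, so KR runs at -92.7°; with |KR| = 26.9, R = (20.1, -2.55). ∠KRM = 88.3° gives RM at 176° from the x-axis; with |RM| = 26.6, M = (-6.42, -0.509). RM is perpendicular to MW, so MW runs at 85.6°; with |MW| = 29.1, W = (-4.19, 28.5). Then |VW| = |W − V| = 6.28.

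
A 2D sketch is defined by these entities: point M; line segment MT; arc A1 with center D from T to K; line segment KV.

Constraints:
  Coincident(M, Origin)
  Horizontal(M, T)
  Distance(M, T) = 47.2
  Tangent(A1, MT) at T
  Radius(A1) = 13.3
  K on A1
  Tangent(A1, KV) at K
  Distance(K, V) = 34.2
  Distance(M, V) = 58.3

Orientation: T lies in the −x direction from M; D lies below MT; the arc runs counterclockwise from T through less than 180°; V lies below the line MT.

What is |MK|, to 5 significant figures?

61.198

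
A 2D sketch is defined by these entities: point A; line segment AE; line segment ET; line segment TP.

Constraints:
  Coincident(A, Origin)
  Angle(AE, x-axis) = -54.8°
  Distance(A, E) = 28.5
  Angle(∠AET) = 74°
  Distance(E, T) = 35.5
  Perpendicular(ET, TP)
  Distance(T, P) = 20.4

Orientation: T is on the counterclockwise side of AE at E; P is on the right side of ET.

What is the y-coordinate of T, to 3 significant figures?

4.38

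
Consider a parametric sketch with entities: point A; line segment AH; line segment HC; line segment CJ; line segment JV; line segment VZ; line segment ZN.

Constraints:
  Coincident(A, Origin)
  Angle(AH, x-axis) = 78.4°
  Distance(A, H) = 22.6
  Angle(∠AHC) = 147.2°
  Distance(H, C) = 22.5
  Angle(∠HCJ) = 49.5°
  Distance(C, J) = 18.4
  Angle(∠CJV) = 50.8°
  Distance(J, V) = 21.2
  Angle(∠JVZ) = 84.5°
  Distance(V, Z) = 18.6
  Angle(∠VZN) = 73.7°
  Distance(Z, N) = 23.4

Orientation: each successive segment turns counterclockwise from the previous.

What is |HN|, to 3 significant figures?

25.2

∠JVZ = 84.5° gives VZ at 106° from the x-axis; with |VZ| = 18.6, Z = (3.25, 48.8). ∠VZN = 73.7° gives ZN at -147° from the x-axis; with |ZN| = 23.4, N = (-16.4, 36.1). Then |HN| = |N − H| = 25.2.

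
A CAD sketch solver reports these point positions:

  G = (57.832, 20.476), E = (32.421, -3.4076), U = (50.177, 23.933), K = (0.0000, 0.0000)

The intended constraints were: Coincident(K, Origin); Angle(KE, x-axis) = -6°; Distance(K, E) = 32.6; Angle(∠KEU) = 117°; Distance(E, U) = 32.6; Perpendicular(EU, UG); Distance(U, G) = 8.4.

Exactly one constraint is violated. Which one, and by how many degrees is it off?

Perpendicular(EU, UG) — off by 8.70°.

K = (0.00, 0.00) ✓; KE at -6.000° ✓; |KE| = 32.60 ✓; ∠KEU = 117.0° ✓; |EU| = 32.60 ✓; ∠(EU, UG) = 81.30° ✗; |UG| = 8.399 ✓.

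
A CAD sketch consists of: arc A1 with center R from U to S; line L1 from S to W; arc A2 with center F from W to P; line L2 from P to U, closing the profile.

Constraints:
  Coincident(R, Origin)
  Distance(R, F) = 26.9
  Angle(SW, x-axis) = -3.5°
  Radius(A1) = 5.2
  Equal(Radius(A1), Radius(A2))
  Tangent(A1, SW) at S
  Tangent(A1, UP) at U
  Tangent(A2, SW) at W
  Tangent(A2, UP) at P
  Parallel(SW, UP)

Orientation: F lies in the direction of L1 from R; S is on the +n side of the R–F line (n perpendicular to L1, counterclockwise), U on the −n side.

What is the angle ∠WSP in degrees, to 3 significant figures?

21.1°

Tangency of A1 to both parallel lines with radius 5.2 puts S and U at R ± 5.2·n: S = (0.317, 5.19), U = (-0.317, -5.19). Equal radii place W and P the same way about F: W = F + 5.2·n = (27.2, 3.55), P = F − 5.2·n = (26.5, -6.83). Then cos ∠WSP = SW·SP / (|SW||SP|), giving 21.1°.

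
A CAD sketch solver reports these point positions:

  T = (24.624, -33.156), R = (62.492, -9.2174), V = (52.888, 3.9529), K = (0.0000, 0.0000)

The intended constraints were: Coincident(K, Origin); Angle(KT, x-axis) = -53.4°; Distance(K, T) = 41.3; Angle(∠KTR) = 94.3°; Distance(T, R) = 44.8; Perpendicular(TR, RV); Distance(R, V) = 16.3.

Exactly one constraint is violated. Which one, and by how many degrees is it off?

Perpendicular(TR, RV) — off by 3.80°.

K = (0.00, 0.00) ✓; KT at -53.40° ✓; |KT| = 41.30 ✓; ∠KTR = 94.30° ✓; |TR| = 44.80 ✓; ∠(TR, RV) = 93.80° ✗; |RV| = 16.30 ✓.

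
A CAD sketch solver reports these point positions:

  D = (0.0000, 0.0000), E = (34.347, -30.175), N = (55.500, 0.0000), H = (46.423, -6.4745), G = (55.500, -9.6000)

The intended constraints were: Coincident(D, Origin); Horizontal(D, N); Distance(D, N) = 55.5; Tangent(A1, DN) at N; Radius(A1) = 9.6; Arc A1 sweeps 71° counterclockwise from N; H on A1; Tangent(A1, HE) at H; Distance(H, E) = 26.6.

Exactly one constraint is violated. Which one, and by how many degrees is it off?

Tangent(A1, HE) at H — off by 8.00°.

D = (0.00, 0.00) ✓; D.y = 0.00, N.y = 0.00 ✓; |DN| = 55.50 ✓; ∠(GN, ND) = 90.00° ✓; |GN| = 9.600 ✓; bearing(G→H) − bearing(G→N) = 71.00° ✓; |GH| = 9.600 ✓; ∠(GH, HE) = 98.00° ✗; |HE| = 26.60 ✓.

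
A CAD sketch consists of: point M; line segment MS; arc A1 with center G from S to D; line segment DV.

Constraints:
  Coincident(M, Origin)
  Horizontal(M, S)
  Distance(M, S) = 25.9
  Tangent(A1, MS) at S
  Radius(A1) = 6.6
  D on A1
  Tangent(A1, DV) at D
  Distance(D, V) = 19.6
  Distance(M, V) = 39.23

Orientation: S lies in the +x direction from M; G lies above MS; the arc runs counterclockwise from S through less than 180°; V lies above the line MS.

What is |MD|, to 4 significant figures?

33.32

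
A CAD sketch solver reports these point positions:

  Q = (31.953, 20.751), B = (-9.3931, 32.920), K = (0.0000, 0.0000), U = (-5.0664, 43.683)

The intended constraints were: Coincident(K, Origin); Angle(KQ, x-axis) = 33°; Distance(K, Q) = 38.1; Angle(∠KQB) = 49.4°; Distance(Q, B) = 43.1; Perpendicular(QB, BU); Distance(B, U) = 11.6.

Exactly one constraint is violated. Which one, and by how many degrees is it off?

Perpendicular(QB, BU) — off by 5.50°.

K = (0.00, 0.00) ✓; KQ at 33.00° ✓; |KQ| = 38.10 ✓; ∠KQB = 49.40° ✓; |QB| = 43.10 ✓; ∠(QB, BU) = 95.50° ✗; |BU| = 11.60 ✓.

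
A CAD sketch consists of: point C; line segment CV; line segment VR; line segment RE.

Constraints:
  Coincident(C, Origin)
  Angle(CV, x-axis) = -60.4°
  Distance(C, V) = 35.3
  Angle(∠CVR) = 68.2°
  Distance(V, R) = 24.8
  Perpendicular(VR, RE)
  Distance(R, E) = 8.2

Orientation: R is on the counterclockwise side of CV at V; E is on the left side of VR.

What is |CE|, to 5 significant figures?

27.215

C is at the origin; CV runs at -60.4° with length 35.3, so V = 35.3·(cos -60.4°, sin -60.4°) = (17.436, -30.693). ∠CVR = 68.2°, so VR runs at -60.4° + (180° − 68.2°) = 51.400° from the x-axis; with |VR| = 24.8, R = V + 24.8·(cos 51.400°, sin 51.400°) = (32.908, -11.311). VR ⟂ RE; with |RE| = 8.2 on the left of VR, E = R + 8.2·(-0.78152, 0.62388) = (26.500, -6.1957). Then |CE| = |E − C| = 27.215.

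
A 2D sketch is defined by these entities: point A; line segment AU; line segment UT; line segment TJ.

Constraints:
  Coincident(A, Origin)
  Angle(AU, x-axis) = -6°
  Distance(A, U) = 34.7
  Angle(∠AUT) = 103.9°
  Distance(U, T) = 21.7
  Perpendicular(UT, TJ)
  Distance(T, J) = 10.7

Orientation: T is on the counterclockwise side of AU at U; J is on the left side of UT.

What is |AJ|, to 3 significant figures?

37.8

A is at the origin; AU runs at -6.0° with length 34.7, so U = 34.7·(cos -6.0°, sin -6.0°) = (34.5, -3.63). ∠AUT = 103.9°, so UT runs at -6.0° + (180° − 103.9°) = 70.1° from the x-axis; with |UT| = 21.7, T = U + 21.7·(cos 70.1°, sin 70.1°) = (41.9, 16.8). UT is perpendicular to TJ; with |TJ| = 10.7 on the left of UT, J = T + 10.7·(-0.940, 0.340) = (31.8, 20.4). Then |AJ| = |J − A| = 37.8.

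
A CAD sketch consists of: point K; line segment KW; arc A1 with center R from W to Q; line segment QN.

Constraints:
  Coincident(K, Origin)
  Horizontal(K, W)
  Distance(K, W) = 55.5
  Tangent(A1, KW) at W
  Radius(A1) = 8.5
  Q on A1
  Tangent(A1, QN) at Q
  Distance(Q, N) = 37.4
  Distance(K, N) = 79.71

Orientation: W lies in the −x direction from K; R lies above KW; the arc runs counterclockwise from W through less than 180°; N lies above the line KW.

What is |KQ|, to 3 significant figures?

49.6

Checks: |RQ| = 8.500 ✓; ∠(RQ, QN) = 90.00° ✓; |QN| = 37.40 ✓; |KN| = 79.71 ✓.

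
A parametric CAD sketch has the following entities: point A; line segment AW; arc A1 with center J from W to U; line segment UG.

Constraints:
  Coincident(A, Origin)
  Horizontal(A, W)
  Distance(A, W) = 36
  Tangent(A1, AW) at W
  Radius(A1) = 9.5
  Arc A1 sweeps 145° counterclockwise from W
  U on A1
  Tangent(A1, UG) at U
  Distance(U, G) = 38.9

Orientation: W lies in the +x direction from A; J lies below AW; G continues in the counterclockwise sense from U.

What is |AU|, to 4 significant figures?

35.10

Since A1 is tangent to AW there, JW ⟂ AW, so J = W + (0, -9.5) = (36.00, -9.500). On A1, W sits at bearing 90° from J; a 145° counterclockwise sweep puts U at bearing 235°, so U = J + 9.5·(cos 235°, sin 235°) = (30.55, -17.28). Then |AU| = |U − A| = 35.10.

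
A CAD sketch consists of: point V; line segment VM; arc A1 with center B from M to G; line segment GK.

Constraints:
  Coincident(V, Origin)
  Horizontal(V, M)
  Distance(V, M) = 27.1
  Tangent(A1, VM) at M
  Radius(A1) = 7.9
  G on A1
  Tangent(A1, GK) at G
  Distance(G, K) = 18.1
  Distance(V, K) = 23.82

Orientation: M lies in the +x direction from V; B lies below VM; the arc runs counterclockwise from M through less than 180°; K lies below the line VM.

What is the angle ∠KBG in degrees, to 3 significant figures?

66.4°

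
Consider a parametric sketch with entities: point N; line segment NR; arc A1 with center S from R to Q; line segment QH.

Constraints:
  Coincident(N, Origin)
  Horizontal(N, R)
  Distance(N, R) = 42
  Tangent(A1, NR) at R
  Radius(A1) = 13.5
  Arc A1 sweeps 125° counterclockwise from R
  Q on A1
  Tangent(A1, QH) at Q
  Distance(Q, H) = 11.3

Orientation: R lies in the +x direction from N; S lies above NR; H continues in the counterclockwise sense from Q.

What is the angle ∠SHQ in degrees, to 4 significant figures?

50.07°

On A1, R sits at bearing -90° from S; a 125° counterclockwise sweep puts Q at bearing 35°, so Q = S + 13.5·(cos 35°, sin 35°) = (53.06, 21.24). The tangent condition forces SQ to be normal to QH, so QH runs along (−sin 35°, cos 35°); with |QH| = 11.3, H = (46.58, 30.50). Then cos ∠SHQ = HS·HQ / (|HS||HQ|), giving 50.07°.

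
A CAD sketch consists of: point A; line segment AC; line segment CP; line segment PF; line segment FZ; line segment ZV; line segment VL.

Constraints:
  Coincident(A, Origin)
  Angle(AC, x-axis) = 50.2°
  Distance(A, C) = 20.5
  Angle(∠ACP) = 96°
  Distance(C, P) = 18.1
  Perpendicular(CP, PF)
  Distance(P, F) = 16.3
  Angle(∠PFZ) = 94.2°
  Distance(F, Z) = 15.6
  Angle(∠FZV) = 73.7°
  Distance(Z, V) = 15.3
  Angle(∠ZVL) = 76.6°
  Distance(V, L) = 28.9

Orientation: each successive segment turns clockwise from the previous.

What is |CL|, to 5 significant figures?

35.159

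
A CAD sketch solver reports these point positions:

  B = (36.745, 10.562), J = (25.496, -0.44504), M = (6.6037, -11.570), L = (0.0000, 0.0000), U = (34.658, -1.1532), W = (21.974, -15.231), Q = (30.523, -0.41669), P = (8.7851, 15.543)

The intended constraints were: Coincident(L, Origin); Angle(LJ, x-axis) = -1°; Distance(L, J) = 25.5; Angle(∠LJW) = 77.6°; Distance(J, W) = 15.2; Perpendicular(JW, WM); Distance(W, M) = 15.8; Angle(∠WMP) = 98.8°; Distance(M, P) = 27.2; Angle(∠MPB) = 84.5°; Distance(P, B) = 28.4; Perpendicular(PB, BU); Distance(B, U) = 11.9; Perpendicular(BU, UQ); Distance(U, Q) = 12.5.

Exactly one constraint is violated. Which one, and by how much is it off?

Distance(U, Q) = 12.5 — off by 8.30.

L = (0.00, 0.00) ✓; LJ at -1.000° ✓; |LJ| = 25.50 ✓; ∠LJW = 77.60° ✓; |JW| = 15.20 ✓; ∠(JW, WM) = 90.00° ✓; |WM| = 15.80 ✓; ∠WMP = 98.80° ✓; |MP| = 27.20 ✓; ∠MPB = 84.50° ✓; |PB| = 28.40 ✓; ∠(PB, BU) = 90.00° ✓; |BU| = 11.90 ✓; ∠(BU, UQ) = 90.00° ✓; |UQ| = 4.200 ✗.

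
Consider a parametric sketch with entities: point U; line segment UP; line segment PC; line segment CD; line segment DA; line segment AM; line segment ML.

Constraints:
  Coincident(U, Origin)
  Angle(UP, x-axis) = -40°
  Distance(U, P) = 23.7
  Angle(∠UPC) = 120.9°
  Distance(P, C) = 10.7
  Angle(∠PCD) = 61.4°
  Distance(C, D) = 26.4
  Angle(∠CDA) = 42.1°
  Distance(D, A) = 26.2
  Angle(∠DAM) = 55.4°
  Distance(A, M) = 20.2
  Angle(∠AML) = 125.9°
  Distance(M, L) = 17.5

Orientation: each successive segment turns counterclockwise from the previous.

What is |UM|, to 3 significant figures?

27.6

∠CDA = 42.1° gives DA at -84.4° from the x-axis; with |DA| = 26.2, A = (11.3, -20.0). ∠DAM = 55.4° gives AM at 40.2° from the x-axis; with |AM| = 20.2, M = (26.7, -7.00). Then |UM| = |M − U| = 27.6.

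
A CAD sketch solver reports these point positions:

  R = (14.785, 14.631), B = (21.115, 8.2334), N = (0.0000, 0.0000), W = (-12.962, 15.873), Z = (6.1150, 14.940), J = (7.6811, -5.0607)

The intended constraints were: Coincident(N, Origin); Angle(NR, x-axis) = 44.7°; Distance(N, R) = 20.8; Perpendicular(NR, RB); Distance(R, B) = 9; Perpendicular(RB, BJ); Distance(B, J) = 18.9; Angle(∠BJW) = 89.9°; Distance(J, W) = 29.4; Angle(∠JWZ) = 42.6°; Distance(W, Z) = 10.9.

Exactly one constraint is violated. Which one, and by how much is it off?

Distance(W, Z) = 10.9 — off by 8.20.

N = (0.00, 0.00) ✓; NR at 44.70° ✓; |NR| = 20.80 ✓; ∠(NR, RB) = 90.00° ✓; |RB| = 9.000 ✓; ∠(RB, BJ) = 90.00° ✓; |BJ| = 18.90 ✓; ∠BJW = 89.90° ✓; |JW| = 29.40 ✓; ∠JWZ = 42.60° ✓; |WZ| = 19.10 ✗.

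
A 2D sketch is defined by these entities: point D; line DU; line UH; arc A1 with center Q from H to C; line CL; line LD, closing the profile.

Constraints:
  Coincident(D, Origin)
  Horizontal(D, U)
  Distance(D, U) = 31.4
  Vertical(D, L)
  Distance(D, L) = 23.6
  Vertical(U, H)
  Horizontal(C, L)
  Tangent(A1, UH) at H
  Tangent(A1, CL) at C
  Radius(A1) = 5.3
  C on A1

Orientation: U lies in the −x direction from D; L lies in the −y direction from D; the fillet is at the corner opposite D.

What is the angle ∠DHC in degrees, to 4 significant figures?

75.23°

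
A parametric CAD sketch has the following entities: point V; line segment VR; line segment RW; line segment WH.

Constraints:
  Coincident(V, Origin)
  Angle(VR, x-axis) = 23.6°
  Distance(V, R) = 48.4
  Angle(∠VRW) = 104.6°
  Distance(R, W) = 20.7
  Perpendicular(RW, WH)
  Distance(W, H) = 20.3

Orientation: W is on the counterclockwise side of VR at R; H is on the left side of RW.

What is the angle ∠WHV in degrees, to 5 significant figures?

128.89°

V is at the origin; VR runs at 23.6° with length 48.4, so R = 48.4·(cos 23.6°, sin 23.6°) = (44.352, 19.377). ∠VRW = 104.6°, so RW runs at 23.6° + (180° − 104.6°) = 99.000° from the x-axis; with |RW| = 20.7, W = R + 20.7·(cos 99.000°, sin 99.000°) = (41.114, 39.822). RW is perpendicular to WH; with |WH| = 20.3 on the left of RW, H = W + 20.3·(-0.98769, -0.15643) = (21.064, 36.646). Then cos ∠WHV = HW·HV / (|HW||HV|), giving 128.89°.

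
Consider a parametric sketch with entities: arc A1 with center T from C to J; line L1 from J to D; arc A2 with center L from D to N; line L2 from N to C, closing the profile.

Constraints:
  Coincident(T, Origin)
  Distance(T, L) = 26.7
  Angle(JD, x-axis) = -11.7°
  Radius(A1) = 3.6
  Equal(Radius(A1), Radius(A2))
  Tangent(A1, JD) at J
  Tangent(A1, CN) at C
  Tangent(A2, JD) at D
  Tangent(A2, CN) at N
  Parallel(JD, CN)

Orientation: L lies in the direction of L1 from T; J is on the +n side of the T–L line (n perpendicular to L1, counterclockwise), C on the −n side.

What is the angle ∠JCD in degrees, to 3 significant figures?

74.9°

The slot axis is L1's direction at -11.7°, so u = (cos -11.7°, sin -11.7°) = (0.979, -0.203) and n = (−sin -11.7°, cos -11.7°) = (0.203, 0.979). T is at the origin and L lies 26.7 along u from T, so L = 26.7·u = (26.1, -5.41). Tangency of A1 to both parallel lines with radius 3.6 puts J and C at T ± 3.6·n: J = (0.730, 3.53), C = (-0.730, -3.53). Equal radii place D and N the same way about L: D = L + 3.6·n = (26.9, -1.89), N = L − 3.6·n = (25.4, -8.94). Then cos ∠JCD = CJ·CD / (|CJ||CD|), giving 74.9°.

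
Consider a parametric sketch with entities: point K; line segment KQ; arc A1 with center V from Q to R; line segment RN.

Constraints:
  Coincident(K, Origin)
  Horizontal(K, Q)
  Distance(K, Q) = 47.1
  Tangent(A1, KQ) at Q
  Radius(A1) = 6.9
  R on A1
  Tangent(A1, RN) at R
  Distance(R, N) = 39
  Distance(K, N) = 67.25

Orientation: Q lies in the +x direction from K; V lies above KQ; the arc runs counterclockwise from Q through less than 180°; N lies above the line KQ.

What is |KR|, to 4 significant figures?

54.50

K is at the origin; K and Q share the same y with |KQ| = 47.1 and Q on the +x side, so Q = (47.10, 0.000). The tangent condition forces VQ to be normal to KQ, so V = Q + (0, 6.9) = (47.10, 6.900). Since VR ⟂ RN (tangency), |VN| = √(6.9² + 39.0²) = 39.61 regardless of where R sits on A1. So N lies on both circle(K, 67.25) and circle(V, 39.61); the above-KQ intersection is N = (48.60, 46.48). R is the foot of the tangent from N: R = (53.94, 7.843).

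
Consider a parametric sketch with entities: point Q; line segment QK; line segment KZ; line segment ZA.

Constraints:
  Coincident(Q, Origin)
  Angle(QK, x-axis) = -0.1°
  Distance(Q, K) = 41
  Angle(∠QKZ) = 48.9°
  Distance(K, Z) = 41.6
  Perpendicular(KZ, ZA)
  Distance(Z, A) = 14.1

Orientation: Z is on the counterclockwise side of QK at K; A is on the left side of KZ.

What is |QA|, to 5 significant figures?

22.286

Q is at the origin; QK runs at -0.1° with length 41.0, so K = 41.0·(cos -0.1°, sin -0.1°) = (41.000, -0.071558). ∠QKZ = 48.9°, so KZ runs at -0.1° + (180° − 48.9°) = 131.00° from the x-axis; with |KZ| = 41.6, Z = K + 41.6·(cos 131.00°, sin 131.00°) = (13.708, 31.324). KZ is perpendicular to ZA; with |ZA| = 14.1 on the left of KZ, A = Z + 14.1·(-0.75471, -0.65606) = (3.0665, 22.074). Then |QA| = |A − Q| = 22.286.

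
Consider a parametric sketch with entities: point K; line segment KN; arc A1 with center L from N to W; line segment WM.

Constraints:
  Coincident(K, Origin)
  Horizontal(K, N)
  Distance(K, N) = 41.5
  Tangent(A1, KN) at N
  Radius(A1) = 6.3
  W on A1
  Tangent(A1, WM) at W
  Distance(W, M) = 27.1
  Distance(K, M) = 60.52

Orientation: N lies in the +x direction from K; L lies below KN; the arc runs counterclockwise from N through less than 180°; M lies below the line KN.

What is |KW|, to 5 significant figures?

37.525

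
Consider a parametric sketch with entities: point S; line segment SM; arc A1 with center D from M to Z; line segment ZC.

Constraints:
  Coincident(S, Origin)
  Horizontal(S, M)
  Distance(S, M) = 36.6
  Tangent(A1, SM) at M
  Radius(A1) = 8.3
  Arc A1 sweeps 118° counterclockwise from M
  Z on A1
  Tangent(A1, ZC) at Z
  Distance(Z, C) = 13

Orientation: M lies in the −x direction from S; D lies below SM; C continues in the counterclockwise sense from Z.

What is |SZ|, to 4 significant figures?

45.59

S is at the origin; SM is horizontal with |SM| = 36.6 and M on the −x side, so M = (-36.60, 0.000). Since A1 is tangent to SM there, DM ⟂ SM, so D = M + (0, -8.3) = (-36.60, -8.300). On A1, M sits at bearing 90° from D; a 118° counterclockwise sweep puts Z at bearing 208°, so Z = D + 8.3·(cos 208°, sin 208°) = (-43.93, -12.20). Then |SZ| = |Z − S| = 45.59.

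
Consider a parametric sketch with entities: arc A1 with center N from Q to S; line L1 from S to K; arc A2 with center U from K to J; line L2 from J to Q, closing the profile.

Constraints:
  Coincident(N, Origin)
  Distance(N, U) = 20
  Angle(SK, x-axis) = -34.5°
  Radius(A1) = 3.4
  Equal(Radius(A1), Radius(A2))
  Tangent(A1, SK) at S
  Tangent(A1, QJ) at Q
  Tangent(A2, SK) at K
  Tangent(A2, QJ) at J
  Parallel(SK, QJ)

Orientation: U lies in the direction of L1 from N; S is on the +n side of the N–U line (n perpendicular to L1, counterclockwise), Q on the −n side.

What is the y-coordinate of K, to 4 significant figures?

-8.526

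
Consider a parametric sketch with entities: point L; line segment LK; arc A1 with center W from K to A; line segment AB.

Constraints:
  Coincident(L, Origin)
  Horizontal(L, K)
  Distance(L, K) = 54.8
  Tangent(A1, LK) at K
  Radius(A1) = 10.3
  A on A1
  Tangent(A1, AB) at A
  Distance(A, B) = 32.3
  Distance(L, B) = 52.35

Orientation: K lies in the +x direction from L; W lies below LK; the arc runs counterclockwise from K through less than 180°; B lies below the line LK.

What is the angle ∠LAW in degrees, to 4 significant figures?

172.7°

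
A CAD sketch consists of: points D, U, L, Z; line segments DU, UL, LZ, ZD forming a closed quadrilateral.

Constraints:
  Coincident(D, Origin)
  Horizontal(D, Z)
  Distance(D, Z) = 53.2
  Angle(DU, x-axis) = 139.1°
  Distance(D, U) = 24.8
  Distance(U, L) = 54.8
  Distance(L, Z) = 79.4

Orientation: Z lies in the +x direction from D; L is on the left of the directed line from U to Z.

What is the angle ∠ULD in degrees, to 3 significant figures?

21.8°

D is at the origin; D and Z share the same y with |DZ| = 53.2 and Z in +x, so Z = (53.2, 0). DU runs at 139.1° with |DU| = 24.8, so U = (-18.7, 16.2). L is determined by |UL| = 54.8 and |LZ| = 79.4 together: it lies at the intersection of circle(U, 54.8) and circle(Z, 79.4). With |UZ| = 73.8, the foot of the radical line on UZ is 14.5 from U and the perpendicular offset is √(54.8² − 14.5²) = 52.8. Taking the left-of-UZ solution: L = (7.03, 64.6).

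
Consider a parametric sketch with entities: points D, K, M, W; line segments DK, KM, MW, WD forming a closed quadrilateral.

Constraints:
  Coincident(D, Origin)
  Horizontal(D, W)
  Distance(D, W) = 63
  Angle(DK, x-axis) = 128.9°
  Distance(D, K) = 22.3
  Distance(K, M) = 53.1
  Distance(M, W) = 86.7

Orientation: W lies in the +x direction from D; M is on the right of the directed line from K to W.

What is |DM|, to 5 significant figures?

39.131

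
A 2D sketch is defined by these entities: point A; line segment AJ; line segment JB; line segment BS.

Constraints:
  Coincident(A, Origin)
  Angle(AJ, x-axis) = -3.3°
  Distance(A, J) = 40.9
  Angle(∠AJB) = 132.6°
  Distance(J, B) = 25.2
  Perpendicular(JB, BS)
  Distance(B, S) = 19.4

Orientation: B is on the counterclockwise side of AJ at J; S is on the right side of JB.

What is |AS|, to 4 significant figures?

72.44

A is at the origin; AJ runs at -3.3° with length 40.9, so J = 40.9·(cos -3.3°, sin -3.3°) = (40.83, -2.354). ∠AJB = 132.6°, so JB runs at -3.3° + (180° − 132.6°) = 44.10° from the x-axis; with |JB| = 25.2, B = J + 25.2·(cos 44.10°, sin 44.10°) = (58.93, 15.18). JB ⟂ BS; with |BS| = 19.4 on the right of JB, S = B + 19.4·(0.6959, -0.7181) = (72.43, 1.251). Then |AS| = |S − A| = 72.44.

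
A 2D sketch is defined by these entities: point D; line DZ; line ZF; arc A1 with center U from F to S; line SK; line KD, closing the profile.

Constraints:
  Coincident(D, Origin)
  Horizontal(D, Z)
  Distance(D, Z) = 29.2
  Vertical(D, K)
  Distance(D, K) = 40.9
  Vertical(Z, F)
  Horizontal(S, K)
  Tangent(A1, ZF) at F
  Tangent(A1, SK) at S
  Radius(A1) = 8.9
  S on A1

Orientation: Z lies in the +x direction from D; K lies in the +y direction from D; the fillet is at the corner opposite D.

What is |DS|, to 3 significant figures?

45.7

The virtual corner opposite D is at (29.2, 40.9). Tangency of A1 to ZF means the radius UF is perpendicular to ZF and since A1 is tangent to SK there, US ⟂ SK, with radius 8.9, so the center U sits 8.9 in from both sides at U = (20.3, 32.0). That places the tangent points at F = (29.2, 32.0) on ZF and S = (20.3, 40.9) on SK. Then |DS| = |S − D| = 45.7.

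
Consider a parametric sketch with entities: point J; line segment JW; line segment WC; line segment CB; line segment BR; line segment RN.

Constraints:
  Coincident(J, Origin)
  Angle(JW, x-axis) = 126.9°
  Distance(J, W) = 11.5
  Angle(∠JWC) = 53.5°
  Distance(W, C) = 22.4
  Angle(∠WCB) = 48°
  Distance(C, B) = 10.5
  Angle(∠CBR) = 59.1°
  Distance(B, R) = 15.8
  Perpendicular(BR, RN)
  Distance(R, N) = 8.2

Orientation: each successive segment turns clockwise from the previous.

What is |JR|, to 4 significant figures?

16.99

∠WCB = 48.0° gives CB at -131.6° from the x-axis; with |CB| = 10.5, B = (8.523, 1.501). ∠CBR = 59.1° gives BR at 107.5° from the x-axis; with |BR| = 15.8, R = (3.772, 16.57). Then |JR| = |R − J| = 16.99.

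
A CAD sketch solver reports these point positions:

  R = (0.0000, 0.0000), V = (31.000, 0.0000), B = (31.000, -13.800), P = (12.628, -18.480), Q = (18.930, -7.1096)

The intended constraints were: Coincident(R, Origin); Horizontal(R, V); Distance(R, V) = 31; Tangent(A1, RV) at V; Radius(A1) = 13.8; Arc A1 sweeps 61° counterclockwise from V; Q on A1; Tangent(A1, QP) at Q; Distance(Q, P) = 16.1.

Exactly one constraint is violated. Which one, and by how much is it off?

Distance(Q, P) = 16.1 — off by 3.10.

R = (0.00, 0.00) ✓; R.y = 0.00, V.y = 0.00 ✓; |RV| = 31.00 ✓; ∠(BV, VR) = 90.00° ✓; |BV| = 13.80 ✓; bearing(B→Q) − bearing(B→V) = 61.00° ✓; |BQ| = 13.80 ✓; ∠(BQ, QP) = 90.00° ✓; |QP| = 13.00 ✗.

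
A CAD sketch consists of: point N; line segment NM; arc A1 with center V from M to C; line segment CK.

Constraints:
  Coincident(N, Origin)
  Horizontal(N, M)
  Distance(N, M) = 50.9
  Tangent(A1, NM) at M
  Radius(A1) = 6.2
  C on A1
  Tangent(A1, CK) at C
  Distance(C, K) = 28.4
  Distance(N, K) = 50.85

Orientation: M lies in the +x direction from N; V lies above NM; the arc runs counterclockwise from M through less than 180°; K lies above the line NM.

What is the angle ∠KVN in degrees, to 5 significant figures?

72.659°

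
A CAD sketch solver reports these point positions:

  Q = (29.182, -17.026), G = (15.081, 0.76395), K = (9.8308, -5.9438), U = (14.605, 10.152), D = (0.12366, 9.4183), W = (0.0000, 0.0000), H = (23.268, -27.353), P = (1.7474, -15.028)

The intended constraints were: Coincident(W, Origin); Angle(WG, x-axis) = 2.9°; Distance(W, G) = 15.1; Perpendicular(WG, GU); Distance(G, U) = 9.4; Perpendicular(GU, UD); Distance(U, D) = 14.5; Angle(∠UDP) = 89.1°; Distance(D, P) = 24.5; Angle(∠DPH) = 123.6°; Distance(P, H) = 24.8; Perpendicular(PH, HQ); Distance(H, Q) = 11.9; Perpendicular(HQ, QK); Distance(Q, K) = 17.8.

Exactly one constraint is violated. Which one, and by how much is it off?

Distance(Q, K) = 17.8 — off by 4.50.

W = (0.00, 0.00) ✓; WG at 2.900° ✓; |WG| = 15.10 ✓; ∠(WG, GU) = 90.00° ✓; |GU| = 9.400 ✓; ∠(GU, UD) = 90.00° ✓; |UD| = 14.50 ✓; ∠UDP = 89.10° ✓; |DP| = 24.50 ✓; ∠DPH = 123.6° ✓; |PH| = 24.80 ✓; ∠(PH, HQ) = 90.00° ✓; |HQ| = 11.90 ✓; ∠(HQ, QK) = 90.00° ✓; |QK| = 22.30 ✗.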